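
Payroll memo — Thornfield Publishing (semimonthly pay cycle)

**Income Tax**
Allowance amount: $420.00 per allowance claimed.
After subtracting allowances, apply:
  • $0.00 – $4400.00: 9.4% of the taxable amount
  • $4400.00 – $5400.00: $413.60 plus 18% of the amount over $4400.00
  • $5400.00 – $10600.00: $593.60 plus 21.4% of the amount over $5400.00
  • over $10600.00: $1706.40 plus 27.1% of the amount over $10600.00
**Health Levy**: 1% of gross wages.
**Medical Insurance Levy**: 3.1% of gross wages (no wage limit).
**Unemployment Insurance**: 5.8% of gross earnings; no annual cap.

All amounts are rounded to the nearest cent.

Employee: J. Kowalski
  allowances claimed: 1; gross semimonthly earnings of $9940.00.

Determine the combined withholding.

Income Tax: taxable = $9940.00 − 1×$420.00 = $9520.00
  $593.60 + 21.4% × ($9520.00 − $5400.00) = $593.60 + 21.4% × $4120.00 = $1475.28
Health Levy: 1% × $9940.00 = $99.40
Medical Insurance Levy: 3.1% × $9940.00 = $308.14
Unemployment Insurance: 5.8% × $9940.00 = $576.52
Total: $1475.28 + $99.40 + $308.14 + $576.52 = $2459.34

$2459.34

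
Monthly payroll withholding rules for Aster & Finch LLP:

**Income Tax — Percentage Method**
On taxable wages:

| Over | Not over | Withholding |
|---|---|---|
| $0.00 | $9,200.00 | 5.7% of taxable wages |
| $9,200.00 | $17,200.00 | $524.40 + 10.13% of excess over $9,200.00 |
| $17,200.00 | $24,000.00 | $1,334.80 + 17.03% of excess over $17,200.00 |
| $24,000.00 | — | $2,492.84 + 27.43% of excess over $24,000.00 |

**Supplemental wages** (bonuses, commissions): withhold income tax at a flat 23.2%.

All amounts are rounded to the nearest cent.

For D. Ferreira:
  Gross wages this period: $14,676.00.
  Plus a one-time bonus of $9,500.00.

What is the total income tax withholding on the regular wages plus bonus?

Income Tax: taxable = $14,676.00
  $524.40 + 10.13% × ($14,676.00 − $9,200.00) = $524.40 + 10.13% × $5,476.00 = $1,079.12
Supplemental (23.2% flat on bonus): 23.2% × $9,500.00 = $2,204.00
Total income tax: $1,079.12 + $2,204.00 = $3,283.12

$3,283.12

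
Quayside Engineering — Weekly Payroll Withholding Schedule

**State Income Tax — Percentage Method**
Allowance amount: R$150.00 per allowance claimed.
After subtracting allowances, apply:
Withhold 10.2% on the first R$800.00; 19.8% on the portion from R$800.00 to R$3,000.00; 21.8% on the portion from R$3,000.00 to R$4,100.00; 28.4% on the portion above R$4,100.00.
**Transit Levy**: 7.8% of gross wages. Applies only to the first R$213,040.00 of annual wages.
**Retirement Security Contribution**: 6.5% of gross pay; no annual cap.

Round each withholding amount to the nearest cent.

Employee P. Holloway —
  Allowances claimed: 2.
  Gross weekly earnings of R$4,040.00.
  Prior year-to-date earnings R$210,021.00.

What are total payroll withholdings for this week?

State Income Tax: taxable = R$4,040.00 − 2×R$150.00 = R$3,740.00
  R$517.20 + 21.8% × (R$3,740.00 − R$3,000.00) = R$517.20 + 21.8% × R$740.00 = R$678.52
Transit Levy: cap R$213,040.00 − YTD R$210,021.00 = R$3,019.00 subject; 7.8% × R$3,019.00 = R$235.48
Retirement Security Contribution: 6.5% × R$4,040.00 = R$262.60
Total: R$678.52 + R$235.48 + R$262.60 = R$1,176.60

R$1,176.60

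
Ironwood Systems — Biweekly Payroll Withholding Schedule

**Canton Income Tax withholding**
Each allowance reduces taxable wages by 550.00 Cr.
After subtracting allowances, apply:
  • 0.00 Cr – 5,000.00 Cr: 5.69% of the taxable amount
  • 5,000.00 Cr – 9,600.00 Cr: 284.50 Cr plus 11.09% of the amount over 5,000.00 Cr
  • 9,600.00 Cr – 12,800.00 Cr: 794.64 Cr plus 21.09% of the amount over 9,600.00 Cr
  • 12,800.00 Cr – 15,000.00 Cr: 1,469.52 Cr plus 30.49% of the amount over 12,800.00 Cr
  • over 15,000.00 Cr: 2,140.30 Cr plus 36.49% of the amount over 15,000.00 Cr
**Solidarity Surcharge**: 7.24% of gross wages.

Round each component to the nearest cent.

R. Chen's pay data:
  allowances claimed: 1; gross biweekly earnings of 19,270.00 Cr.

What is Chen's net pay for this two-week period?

14,377.12 Cr

Canton Income Tax: taxable = 19,270.00 Cr − 1×550.00 Cr = 18,720.00 Cr
  2,140.30 Cr + 36.49% × (18,720.00 Cr − 15,000.00 Cr) = 2,140.30 Cr + 36.49% × 3,720.00 Cr = 3,497.73 Cr
Solidarity Surcharge: 7.24% × 19,270.00 Cr = 1,395.15 Cr
Total withheld: 3,497.73 Cr + 1,395.15 Cr = 4,892.88 Cr
Net pay: 19,270.00 Cr − 4,892.88 Cr = 14,377.12 Cr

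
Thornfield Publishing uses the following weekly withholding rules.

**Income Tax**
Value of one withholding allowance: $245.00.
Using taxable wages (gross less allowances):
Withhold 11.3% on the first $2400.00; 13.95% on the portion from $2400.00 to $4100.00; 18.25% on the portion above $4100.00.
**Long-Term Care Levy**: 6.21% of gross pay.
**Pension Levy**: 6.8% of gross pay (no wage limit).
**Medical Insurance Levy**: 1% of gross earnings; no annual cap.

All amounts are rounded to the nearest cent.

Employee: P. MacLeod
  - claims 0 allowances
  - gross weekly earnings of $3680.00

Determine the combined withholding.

$965.33

Income Tax: taxable = $3680.00
  $271.20 + 13.95% × ($3680.00 − $2400.00) = $271.20 + 13.95% × $1280.00 = $449.76
Long-Term Care Levy: 6.21% × $3680.00 = $228.53
Pension Levy: 6.8% × $3680.00 = $250.24
Medical Insurance Levy: 1% × $3680.00 = $36.80
Total: $449.76 + $228.53 + $250.24 + $36.80 = $965.33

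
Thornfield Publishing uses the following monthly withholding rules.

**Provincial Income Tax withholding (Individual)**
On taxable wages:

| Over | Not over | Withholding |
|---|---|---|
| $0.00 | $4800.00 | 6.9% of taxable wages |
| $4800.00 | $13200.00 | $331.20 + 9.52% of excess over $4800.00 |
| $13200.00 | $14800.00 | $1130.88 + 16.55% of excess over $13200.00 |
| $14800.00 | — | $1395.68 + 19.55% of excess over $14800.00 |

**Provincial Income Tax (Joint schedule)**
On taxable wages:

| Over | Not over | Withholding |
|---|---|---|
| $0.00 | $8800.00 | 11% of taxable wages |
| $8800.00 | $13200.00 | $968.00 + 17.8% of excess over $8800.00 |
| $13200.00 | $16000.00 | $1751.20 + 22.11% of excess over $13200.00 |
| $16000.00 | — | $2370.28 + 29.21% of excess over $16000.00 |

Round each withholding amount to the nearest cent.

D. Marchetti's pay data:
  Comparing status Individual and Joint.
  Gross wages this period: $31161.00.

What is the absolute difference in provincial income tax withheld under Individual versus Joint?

$2204.55

Provincial Income Tax (Individual): taxable = $31161.00
  $1395.68 + 19.55% × ($31161.00 − $14800.00) = $1395.68 + 19.55% × $16361.00 = $4594.26
Provincial Income Tax (Joint): taxable = $31161.00
  $2370.28 + 29.21% × ($31161.00 − $16000.00) = $2370.28 + 29.21% × $15161.00 = $6798.81
Difference: |$4594.26 − $6798.81| = $2204.55 (higher under Joint)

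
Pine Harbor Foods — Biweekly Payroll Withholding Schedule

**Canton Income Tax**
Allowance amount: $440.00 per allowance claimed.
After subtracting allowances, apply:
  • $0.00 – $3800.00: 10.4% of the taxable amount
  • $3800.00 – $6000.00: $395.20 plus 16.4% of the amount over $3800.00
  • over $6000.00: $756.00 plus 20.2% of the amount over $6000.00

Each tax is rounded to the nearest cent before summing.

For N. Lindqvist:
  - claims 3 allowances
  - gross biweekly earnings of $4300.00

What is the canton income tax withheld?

Canton Income Tax: taxable = $4300.00 − 3×$440.00 = $2980.00
  10.4% × $2980.00 = $309.92

$309.92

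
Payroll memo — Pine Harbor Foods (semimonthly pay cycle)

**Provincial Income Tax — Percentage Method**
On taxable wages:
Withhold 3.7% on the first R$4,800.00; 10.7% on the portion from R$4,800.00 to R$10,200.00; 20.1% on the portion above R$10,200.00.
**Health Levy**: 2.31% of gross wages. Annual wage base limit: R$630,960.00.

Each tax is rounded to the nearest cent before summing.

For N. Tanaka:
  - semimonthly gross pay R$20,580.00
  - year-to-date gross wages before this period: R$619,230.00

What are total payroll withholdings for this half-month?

R$3,112.74

Provincial Income Tax: taxable = R$20,580.00
  R$755.40 + 20.1% × (R$20,580.00 − R$10,200.00) = R$755.40 + 20.1% × R$10,380.00 = R$2,841.78
Health Levy: cap R$630,960.00 − YTD R$619,230.00 = R$11,730.00 subject; 2.31% × R$11,730.00 = R$270.96
Total: R$2,841.78 + R$270.96 = R$3,112.74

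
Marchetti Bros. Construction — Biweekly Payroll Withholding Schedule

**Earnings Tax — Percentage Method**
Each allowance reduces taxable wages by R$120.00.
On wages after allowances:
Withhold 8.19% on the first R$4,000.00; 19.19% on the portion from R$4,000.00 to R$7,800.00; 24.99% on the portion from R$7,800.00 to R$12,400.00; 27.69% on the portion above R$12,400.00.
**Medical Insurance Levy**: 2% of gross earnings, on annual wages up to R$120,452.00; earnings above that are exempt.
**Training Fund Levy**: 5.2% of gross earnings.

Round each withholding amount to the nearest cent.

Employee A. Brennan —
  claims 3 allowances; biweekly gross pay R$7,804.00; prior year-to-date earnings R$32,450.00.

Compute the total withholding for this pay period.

R$1,550.39

Earnings Tax: taxable = R$7,804.00 − 3×R$120.00 = R$7,444.00
  R$327.60 + 19.19% × (R$7,444.00 − R$4,000.00) = R$327.60 + 19.19% × R$3,444.00 = R$988.50
Medical Insurance Levy: 2% × R$7,804.00 = R$156.08
Training Fund Levy: 5.2% × R$7,804.00 = R$405.81
Total: R$988.50 + R$156.08 + R$405.81 = R$1,550.39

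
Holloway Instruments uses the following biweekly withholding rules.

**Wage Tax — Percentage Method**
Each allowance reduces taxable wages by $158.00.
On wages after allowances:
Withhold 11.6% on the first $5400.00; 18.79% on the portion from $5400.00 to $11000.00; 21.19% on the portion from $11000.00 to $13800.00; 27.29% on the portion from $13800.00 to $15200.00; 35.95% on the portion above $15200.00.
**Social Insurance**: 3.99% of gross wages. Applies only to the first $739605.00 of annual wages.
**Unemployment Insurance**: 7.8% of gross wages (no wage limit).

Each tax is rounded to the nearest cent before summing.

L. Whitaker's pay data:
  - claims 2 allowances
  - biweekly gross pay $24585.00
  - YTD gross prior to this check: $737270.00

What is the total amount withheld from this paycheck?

Wage Tax: taxable = $24585.00 − 2×$158.00 = $24269.00
  $2654.02 + 35.95% × ($24269.00 − $15200.00) = $2654.02 + 35.95% × $9069.00 = $5914.33
Social Insurance: cap $739605.00 − YTD $737270.00 = $2335.00 subject; 3.99% × $2335.00 = $93.17
Unemployment Insurance: 7.8% × $24585.00 = $1917.63
Total: $5914.33 + $93.17 + $1917.63 = $7925.13

$7925.13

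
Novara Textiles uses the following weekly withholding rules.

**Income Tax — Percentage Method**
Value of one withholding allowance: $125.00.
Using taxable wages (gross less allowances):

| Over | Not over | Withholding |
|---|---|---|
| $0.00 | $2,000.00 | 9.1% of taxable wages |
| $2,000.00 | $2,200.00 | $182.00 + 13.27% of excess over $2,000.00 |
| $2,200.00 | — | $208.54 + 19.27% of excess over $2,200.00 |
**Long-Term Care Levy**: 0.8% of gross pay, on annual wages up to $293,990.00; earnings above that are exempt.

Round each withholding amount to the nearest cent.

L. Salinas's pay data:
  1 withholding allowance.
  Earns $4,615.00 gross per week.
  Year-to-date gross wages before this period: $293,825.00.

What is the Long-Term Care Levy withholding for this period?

Long-Term Care Levy: cap $293,990.00 − YTD $293,825.00 = $165.00 subject; 0.8% × $165.00 = $1.32

$1.32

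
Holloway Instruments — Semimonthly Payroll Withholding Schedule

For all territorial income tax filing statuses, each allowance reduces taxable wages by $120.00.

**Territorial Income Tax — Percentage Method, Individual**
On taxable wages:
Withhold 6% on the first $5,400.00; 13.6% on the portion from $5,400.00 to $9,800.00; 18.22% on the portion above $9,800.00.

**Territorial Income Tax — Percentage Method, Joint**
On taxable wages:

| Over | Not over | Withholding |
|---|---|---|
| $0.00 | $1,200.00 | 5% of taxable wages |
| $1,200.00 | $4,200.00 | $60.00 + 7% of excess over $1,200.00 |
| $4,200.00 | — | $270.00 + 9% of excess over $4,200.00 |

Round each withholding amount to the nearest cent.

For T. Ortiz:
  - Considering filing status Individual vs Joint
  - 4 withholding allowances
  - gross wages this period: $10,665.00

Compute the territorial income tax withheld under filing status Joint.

Territorial Income Tax (Joint): taxable = $10,665.00 − 4×$120.00 = $10,185.00
  $270.00 + 9% × ($10,185.00 − $4,200.00) = $270.00 + 9% × $5,985.00 = $808.65

$808.65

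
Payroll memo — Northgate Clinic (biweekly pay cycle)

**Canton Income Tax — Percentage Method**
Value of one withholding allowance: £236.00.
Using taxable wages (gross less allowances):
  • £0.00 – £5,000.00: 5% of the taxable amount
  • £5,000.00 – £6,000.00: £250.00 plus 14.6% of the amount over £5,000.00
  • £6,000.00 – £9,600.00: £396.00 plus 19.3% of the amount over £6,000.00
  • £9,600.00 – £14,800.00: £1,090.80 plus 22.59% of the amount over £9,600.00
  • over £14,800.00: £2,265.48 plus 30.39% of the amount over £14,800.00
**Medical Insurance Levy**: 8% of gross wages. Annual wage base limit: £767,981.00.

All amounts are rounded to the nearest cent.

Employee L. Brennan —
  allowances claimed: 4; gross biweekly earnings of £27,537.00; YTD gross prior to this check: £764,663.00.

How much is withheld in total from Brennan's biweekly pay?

£6,114.81

Canton Income Tax: taxable = £27,537.00 − 4×£236.00 = £26,593.00
  £2,265.48 + 30.39% × (£26,593.00 − £14,800.00) = £2,265.48 + 30.39% × £11,793.00 = £5,849.37
Medical Insurance Levy: cap £767,981.00 − YTD £764,663.00 = £3,318.00 subject; 8% × £3,318.00 = £265.44
Total: £5,849.37 + £265.44 = £6,114.81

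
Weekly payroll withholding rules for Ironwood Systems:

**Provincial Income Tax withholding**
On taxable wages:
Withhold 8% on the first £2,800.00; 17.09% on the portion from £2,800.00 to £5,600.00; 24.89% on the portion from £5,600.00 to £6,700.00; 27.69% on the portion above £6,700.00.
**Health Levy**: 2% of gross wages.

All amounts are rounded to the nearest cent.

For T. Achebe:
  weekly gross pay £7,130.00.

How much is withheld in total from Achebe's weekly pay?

Provincial Income Tax: taxable = £7,130.00
  £976.31 + 27.69% × (£7,130.00 − £6,700.00) = £976.31 + 27.69% × £430.00 = £1,095.38
Health Levy: 2% × £7,130.00 = £142.60
Total: £1,095.38 + £142.60 = £1,237.98

£1,237.98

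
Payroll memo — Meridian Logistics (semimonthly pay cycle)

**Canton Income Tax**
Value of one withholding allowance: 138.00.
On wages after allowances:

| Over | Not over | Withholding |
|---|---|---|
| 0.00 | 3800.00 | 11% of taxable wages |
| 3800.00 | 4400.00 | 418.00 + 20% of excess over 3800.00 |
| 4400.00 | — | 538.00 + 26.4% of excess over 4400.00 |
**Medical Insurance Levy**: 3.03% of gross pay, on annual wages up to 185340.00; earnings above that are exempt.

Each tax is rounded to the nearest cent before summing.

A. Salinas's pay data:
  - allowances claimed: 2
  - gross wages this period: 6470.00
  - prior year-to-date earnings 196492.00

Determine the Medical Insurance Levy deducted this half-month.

0.00

Medical Insurance Levy: YTD 196492.00 ≥ cap 185340.00 → 0.00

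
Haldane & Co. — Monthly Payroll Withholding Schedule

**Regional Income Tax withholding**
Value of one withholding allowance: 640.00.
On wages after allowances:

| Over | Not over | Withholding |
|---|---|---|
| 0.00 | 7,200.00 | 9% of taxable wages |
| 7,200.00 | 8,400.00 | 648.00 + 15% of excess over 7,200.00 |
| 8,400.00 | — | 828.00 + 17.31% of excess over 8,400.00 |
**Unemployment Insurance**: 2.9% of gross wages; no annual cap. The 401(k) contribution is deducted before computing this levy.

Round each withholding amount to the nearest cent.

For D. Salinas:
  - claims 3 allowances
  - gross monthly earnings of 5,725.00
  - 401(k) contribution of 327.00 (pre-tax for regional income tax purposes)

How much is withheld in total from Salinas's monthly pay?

469.56

Regional Income Tax: taxable = 5,725.00 − 327.00 − 3×640.00 = 3,478.00
  9% × 3,478.00 = 313.02
Unemployment Insurance: 2.9% × 5,398.00 = 156.54
Total: 313.02 + 156.54 = 469.56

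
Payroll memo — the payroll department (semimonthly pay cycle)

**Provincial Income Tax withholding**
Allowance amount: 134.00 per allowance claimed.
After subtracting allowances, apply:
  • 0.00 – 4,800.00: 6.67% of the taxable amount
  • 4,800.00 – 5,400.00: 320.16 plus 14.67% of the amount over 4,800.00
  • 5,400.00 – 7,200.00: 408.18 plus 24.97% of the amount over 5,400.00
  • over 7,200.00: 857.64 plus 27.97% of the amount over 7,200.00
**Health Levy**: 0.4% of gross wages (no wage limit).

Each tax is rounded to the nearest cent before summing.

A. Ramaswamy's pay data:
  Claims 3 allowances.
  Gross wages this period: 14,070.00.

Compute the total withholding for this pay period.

Provincial Income Tax: taxable = 14,070.00 − 3×134.00 = 13,668.00
  857.64 + 27.97% × (13,668.00 − 7,200.00) = 857.64 + 27.97% × 6,468.00 = 2,666.74
Health Levy: 0.4% × 14,070.00 = 56.28
Total: 2,666.74 + 56.28 = 2,723.02

2,723.02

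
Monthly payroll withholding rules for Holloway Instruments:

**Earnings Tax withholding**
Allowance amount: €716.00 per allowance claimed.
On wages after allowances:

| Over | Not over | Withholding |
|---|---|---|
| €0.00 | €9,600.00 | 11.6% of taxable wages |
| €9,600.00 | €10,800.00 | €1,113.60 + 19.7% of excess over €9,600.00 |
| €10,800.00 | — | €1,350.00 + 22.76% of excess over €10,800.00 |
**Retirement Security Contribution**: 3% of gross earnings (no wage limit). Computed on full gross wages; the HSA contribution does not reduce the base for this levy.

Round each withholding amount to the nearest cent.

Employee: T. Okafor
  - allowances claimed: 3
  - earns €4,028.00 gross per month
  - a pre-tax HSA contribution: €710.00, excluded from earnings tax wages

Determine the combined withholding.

€256.56

Earnings Tax: taxable = €4,028.00 − €710.00 − 3×€716.00 = €1,170.00
  11.6% × €1,170.00 = €135.72
Retirement Security Contribution: 3% × €4,028.00 = €120.84
Total: €135.72 + €120.84 = €256.56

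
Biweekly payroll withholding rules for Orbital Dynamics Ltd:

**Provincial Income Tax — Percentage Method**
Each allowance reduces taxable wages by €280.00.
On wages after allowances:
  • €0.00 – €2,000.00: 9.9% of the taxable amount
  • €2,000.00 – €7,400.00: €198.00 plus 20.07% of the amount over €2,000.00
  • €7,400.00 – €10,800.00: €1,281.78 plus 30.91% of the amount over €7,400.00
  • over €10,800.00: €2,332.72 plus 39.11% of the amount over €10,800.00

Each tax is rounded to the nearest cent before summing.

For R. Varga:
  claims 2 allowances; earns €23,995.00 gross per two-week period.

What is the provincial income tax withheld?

Provincial Income Tax: taxable = €23,995.00 − 2×€280.00 = €23,435.00
  €2,332.72 + 39.11% × (€23,435.00 − €10,800.00) = €2,332.72 + 39.11% × €12,635.00 = €7,274.27

€7,274.27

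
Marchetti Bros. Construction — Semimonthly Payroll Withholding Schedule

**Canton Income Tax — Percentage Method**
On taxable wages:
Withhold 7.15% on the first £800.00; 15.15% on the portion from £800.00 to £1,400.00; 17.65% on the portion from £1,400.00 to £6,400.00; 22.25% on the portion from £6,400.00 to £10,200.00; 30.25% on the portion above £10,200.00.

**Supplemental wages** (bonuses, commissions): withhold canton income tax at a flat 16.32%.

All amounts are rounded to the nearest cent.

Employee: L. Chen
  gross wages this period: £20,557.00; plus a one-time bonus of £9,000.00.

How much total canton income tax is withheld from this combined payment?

£6,477.89

Canton Income Tax: taxable = £20,557.00
  £1,876.10 + 30.25% × (£20,557.00 − £10,200.00) = £1,876.10 + 30.25% × £10,357.00 = £5,009.09
Supplemental (16.32% flat on bonus): 16.32% × £9,000.00 = £1,468.80
Total canton income tax: £5,009.09 + £1,468.80 = £6,477.89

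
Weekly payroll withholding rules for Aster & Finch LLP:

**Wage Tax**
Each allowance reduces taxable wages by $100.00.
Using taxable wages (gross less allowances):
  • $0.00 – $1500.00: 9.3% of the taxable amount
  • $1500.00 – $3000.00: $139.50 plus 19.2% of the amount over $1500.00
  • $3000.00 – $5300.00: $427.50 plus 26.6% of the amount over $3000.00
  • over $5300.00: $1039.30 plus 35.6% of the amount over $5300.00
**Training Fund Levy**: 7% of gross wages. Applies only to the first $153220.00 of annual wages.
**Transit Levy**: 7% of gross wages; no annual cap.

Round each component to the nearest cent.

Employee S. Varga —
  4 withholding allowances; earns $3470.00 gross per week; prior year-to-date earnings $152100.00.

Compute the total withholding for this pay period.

Wage Tax: taxable = $3470.00 − 4×$100.00 = $3070.00
  $427.50 + 26.6% × ($3070.00 − $3000.00) = $427.50 + 26.6% × $70.00 = $446.12
Training Fund Levy: cap $153220.00 − YTD $152100.00 = $1120.00 subject; 7% × $1120.00 = $78.40
Transit Levy: 7% × $3470.00 = $242.90
Total: $446.12 + $78.40 + $242.90 = $767.42

$767.42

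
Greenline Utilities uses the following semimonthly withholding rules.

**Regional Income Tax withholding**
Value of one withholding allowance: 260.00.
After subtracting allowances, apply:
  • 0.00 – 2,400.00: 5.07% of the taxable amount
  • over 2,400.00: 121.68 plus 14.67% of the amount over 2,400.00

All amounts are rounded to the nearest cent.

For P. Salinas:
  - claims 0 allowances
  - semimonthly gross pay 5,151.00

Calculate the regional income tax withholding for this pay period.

525.25

Regional Income Tax: taxable = 5,151.00
  121.68 + 14.67% × (5,151.00 − 2,400.00) = 121.68 + 14.67% × 2,751.00 = 525.25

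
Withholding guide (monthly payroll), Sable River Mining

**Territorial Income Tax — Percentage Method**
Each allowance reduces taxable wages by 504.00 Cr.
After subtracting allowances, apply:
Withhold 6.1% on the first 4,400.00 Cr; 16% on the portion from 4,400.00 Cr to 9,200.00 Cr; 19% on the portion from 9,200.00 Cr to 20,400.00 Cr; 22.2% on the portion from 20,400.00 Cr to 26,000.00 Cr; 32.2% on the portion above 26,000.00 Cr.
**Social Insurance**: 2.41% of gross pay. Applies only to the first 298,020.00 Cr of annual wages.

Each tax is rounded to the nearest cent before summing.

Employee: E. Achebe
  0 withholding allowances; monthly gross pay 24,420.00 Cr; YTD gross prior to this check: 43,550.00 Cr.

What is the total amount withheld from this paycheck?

Territorial Income Tax: taxable = 24,420.00 Cr
  3,164.40 Cr + 22.2% × (24,420.00 Cr − 20,400.00 Cr) = 3,164.40 Cr + 22.2% × 4,020.00 Cr = 4,056.84 Cr
Social Insurance: 2.41% × 24,420.00 Cr = 588.52 Cr
Total: 4,056.84 Cr + 588.52 Cr = 4,645.36 Cr

4,645.36 Cr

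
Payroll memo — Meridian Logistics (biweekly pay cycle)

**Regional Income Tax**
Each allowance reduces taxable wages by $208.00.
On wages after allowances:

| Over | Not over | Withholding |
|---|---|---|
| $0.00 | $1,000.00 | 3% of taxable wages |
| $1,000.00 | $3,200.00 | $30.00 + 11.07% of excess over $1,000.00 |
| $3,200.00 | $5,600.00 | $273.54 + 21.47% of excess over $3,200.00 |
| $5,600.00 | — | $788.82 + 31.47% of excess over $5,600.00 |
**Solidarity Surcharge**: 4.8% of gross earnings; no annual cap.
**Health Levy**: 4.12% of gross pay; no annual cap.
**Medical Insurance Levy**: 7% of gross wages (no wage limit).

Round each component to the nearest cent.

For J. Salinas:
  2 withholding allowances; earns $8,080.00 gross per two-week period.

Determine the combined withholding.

$2,724.70

Regional Income Tax: taxable = $8,080.00 − 2×$208.00 = $7,664.00
  $788.82 + 31.47% × ($7,664.00 − $5,600.00) = $788.82 + 31.47% × $2,064.00 = $1,438.36
Solidarity Surcharge: 4.8% × $8,080.00 = $387.84
Health Levy: 4.12% × $8,080.00 = $332.90
Medical Insurance Levy: 7% × $8,080.00 = $565.60
Total: $1,438.36 + $387.84 + $332.90 + $565.60 = $2,724.70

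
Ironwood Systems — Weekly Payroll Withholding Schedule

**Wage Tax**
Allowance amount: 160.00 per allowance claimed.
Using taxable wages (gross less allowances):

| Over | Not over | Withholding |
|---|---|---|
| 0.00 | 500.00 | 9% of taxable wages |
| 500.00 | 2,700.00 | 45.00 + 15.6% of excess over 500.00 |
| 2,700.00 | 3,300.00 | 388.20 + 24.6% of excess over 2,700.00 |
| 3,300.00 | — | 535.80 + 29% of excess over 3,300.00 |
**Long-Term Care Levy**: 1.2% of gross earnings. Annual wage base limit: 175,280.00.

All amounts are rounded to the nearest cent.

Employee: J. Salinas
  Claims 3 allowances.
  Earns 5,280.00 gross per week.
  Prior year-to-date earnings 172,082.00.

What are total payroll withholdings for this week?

1,009.18

Wage Tax: taxable = 5,280.00 − 3×160.00 = 4,800.00
  535.80 + 29% × (4,800.00 − 3,300.00) = 535.80 + 29% × 1,500.00 = 970.80
Long-Term Care Levy: cap 175,280.00 − YTD 172,082.00 = 3,198.00 subject; 1.2% × 3,198.00 = 38.38
Total: 970.80 + 38.38 = 1,009.18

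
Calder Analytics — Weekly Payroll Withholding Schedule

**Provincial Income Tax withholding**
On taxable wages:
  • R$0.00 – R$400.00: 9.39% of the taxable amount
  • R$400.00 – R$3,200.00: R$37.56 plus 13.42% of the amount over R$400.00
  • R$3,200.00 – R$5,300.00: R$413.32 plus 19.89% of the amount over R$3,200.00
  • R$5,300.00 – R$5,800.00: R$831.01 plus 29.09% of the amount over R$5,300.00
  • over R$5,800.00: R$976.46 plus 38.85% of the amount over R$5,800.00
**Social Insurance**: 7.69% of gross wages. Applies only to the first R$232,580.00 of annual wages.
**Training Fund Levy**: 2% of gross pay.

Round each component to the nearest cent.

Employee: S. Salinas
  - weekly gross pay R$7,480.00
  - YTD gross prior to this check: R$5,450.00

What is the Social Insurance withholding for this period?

R$575.21

Social Insurance: 7.69% × R$7,480.00 = R$575.21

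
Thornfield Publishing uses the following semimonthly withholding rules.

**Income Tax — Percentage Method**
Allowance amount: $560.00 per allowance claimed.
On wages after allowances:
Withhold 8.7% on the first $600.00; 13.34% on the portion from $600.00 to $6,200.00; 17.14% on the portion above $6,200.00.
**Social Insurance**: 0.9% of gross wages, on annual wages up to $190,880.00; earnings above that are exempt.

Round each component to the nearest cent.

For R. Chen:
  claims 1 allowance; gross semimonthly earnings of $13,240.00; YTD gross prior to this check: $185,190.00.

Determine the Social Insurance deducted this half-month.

Social Insurance: cap $190,880.00 − YTD $185,190.00 = $5,690.00 subject; 0.9% × $5,690.00 = $51.21

$51.21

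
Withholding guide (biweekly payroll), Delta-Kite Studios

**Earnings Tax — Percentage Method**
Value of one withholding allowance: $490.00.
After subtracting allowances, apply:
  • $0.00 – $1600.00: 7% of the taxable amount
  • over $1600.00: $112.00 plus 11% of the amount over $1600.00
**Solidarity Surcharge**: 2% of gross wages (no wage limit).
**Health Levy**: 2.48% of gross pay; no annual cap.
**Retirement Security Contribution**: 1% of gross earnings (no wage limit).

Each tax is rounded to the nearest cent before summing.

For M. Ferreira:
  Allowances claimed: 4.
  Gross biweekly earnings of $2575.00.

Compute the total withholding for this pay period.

$184.16

Earnings Tax: taxable = $2575.00 − 4×$490.00 = $615.00
  7% × $615.00 = $43.05
Solidarity Surcharge: 2% × $2575.00 = $51.50
Health Levy: 2.48% × $2575.00 = $63.86
Retirement Security Contribution: 1% × $2575.00 = $25.75
Total: $43.05 + $51.50 + $63.86 + $25.75 = $184.16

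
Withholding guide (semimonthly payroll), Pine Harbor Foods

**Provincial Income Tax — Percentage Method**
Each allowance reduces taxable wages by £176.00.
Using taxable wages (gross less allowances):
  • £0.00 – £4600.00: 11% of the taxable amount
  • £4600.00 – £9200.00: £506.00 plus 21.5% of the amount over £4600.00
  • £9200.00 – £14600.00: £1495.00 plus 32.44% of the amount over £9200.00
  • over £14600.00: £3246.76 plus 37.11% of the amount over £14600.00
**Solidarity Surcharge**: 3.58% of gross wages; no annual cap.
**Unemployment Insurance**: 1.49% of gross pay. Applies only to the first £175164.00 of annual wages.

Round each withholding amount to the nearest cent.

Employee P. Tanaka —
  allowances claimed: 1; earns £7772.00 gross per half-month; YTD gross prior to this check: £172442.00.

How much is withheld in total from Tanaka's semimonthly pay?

Provincial Income Tax: taxable = £7772.00 − 1×£176.00 = £7596.00
  £506.00 + 21.5% × (£7596.00 − £4600.00) = £506.00 + 21.5% × £2996.00 = £1150.14
Solidarity Surcharge: 3.58% × £7772.00 = £278.24
Unemployment Insurance: cap £175164.00 − YTD £172442.00 = £2722.00 subject; 1.49% × £2722.00 = £40.56
Total: £1150.14 + £278.24 + £40.56 = £1468.94

£1468.94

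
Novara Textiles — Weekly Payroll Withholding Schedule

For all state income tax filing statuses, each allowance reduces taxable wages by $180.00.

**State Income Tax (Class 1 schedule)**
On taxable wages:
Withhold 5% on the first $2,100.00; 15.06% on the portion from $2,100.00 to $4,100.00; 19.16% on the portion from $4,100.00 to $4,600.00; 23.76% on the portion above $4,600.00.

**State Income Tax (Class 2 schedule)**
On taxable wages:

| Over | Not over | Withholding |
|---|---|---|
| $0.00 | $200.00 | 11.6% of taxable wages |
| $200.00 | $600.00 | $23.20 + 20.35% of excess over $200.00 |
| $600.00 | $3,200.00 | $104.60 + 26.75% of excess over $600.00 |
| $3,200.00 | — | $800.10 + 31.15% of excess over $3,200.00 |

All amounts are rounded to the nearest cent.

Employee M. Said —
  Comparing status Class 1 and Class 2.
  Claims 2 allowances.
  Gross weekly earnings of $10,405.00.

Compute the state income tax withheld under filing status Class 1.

State Income Tax (Class 1): taxable = $10,405.00 − 2×$180.00 = $10,045.00
  $502.00 + 23.76% × ($10,045.00 − $4,600.00) = $502.00 + 23.76% × $5,445.00 = $1,795.73

$1,795.73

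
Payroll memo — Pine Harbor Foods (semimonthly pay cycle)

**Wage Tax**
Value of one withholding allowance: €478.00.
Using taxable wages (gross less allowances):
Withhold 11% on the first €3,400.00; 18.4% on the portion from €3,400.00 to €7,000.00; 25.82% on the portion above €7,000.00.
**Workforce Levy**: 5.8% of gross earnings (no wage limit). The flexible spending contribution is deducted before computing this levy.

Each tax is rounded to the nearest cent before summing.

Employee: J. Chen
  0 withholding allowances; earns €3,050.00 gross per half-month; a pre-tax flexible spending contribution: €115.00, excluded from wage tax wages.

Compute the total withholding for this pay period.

Wage Tax: taxable = €3,050.00 − €115.00 = €2,935.00
  11% × €2,935.00 = €322.85
Workforce Levy: 5.8% × €2,935.00 = €170.23
Total: €322.85 + €170.23 = €493.08

€493.08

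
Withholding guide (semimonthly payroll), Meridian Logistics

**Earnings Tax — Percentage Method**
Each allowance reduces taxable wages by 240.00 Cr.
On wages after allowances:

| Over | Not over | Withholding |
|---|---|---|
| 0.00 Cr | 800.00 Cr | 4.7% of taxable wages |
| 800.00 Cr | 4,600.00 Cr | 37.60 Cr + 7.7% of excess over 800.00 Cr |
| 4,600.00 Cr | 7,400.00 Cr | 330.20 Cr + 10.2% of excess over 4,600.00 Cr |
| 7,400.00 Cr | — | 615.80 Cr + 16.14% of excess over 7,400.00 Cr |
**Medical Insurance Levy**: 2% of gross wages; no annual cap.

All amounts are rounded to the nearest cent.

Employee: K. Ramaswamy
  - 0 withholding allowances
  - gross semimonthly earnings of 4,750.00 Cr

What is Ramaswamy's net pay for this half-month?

4,309.50 Cr

Earnings Tax: taxable = 4,750.00 Cr
  330.20 Cr + 10.2% × (4,750.00 Cr − 4,600.00 Cr) = 330.20 Cr + 10.2% × 150.00 Cr = 345.50 Cr
Medical Insurance Levy: 2% × 4,750.00 Cr = 95.00 Cr
Total withheld: 345.50 Cr + 95.00 Cr = 440.50 Cr
Net pay: 4,750.00 Cr − 440.50 Cr = 4,309.50 Cr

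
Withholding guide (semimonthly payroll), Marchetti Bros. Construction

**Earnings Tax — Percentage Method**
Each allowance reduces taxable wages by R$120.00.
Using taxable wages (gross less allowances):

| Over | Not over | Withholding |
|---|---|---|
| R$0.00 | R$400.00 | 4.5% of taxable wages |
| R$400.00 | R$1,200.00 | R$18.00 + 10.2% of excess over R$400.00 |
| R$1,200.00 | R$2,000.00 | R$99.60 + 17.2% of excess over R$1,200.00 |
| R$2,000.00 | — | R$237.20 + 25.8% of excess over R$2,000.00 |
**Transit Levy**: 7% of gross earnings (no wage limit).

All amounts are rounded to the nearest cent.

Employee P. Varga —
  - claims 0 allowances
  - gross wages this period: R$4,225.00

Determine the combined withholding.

Earnings Tax: taxable = R$4,225.00
  R$237.20 + 25.8% × (R$4,225.00 − R$2,000.00) = R$237.20 + 25.8% × R$2,225.00 = R$811.25
Transit Levy: 7% × R$4,225.00 = R$295.75
Total: R$811.25 + R$295.75 = R$1,107.00

R$1,107.00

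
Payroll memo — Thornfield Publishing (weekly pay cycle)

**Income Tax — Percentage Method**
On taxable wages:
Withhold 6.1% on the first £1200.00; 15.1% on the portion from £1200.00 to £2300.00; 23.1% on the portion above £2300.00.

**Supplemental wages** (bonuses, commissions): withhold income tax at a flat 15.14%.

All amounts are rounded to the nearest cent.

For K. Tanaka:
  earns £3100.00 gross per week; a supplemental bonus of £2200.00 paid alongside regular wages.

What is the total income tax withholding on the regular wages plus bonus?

£757.18

Income Tax: taxable = £3100.00
  £239.30 + 23.1% × (£3100.00 − £2300.00) = £239.30 + 23.1% × £800.00 = £424.10
Supplemental (15.14% flat on bonus): 15.14% × £2200.00 = £333.08
Total income tax: £424.10 + £333.08 = £757.18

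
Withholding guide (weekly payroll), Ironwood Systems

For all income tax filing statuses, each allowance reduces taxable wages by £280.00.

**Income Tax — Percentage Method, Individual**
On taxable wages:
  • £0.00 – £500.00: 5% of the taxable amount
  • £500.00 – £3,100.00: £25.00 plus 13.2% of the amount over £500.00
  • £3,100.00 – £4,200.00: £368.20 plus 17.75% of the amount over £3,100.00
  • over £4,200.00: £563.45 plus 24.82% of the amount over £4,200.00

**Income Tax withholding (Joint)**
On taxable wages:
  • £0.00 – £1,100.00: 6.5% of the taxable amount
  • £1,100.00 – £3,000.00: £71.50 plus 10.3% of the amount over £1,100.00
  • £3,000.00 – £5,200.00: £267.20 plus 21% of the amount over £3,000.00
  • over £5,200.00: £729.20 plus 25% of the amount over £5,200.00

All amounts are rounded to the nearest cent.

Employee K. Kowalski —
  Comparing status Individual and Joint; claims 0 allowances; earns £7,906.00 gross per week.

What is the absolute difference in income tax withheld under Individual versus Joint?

Income Tax (Individual): taxable = £7,906.00
  £563.45 + 24.82% × (£7,906.00 − £4,200.00) = £563.45 + 24.82% × £3,706.00 = £1,483.28
Income Tax (Joint): taxable = £7,906.00
  £729.20 + 25% × (£7,906.00 − £5,200.00) = £729.20 + 25% × £2,706.00 = £1,405.70
Difference: |£1,483.28 − £1,405.70| = £77.58 (higher under Individual)

£77.58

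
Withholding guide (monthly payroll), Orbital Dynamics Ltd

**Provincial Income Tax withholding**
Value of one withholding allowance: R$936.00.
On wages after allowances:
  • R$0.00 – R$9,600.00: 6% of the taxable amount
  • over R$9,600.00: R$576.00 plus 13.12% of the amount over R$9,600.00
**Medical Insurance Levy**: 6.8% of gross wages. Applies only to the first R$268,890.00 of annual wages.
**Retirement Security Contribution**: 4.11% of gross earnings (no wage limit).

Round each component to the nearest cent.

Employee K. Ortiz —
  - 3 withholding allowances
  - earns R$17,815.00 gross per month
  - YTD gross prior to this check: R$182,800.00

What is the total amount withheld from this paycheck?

Provincial Income Tax: taxable = R$17,815.00 − 3×R$936.00 = R$15,007.00
  R$576.00 + 13.12% × (R$15,007.00 − R$9,600.00) = R$576.00 + 13.12% × R$5,407.00 = R$1,285.40
Medical Insurance Levy: 6.8% × R$17,815.00 = R$1,211.42
Retirement Security Contribution: 4.11% × R$17,815.00 = R$732.20
Total: R$1,285.40 + R$1,211.42 + R$732.20 = R$3,229.02

R$3,229.02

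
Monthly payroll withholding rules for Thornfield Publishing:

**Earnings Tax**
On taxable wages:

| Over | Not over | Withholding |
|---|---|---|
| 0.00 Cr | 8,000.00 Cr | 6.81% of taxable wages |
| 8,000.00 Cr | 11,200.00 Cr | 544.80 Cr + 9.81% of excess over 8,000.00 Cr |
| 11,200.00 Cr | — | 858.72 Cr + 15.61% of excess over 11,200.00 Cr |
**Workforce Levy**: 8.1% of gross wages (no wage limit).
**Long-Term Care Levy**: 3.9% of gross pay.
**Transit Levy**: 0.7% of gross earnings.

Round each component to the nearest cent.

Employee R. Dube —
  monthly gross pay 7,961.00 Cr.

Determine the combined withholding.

Earnings Tax: taxable = 7,961.00 Cr
  6.81% × 7,961.00 Cr = 542.14 Cr
Workforce Levy: 8.1% × 7,961.00 Cr = 644.84 Cr
Long-Term Care Levy: 3.9% × 7,961.00 Cr = 310.48 Cr
Transit Levy: 0.7% × 7,961.00 Cr = 55.73 Cr
Total: 542.14 Cr + 644.84 Cr + 310.48 Cr + 55.73 Cr = 1,553.19 Cr

1,553.19 Cr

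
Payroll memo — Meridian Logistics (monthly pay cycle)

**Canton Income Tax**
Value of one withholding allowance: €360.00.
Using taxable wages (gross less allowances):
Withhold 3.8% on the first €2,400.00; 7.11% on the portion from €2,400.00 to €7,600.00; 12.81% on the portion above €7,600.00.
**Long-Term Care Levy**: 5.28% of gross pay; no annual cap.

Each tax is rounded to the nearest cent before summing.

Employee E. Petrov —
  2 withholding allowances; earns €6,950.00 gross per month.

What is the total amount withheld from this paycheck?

€730.47

Canton Income Tax: taxable = €6,950.00 − 2×€360.00 = €6,230.00
  €91.20 + 7.11% × (€6,230.00 − €2,400.00) = €91.20 + 7.11% × €3,830.00 = €363.51
Long-Term Care Levy: 5.28% × €6,950.00 = €366.96
Total: €363.51 + €366.96 = €730.47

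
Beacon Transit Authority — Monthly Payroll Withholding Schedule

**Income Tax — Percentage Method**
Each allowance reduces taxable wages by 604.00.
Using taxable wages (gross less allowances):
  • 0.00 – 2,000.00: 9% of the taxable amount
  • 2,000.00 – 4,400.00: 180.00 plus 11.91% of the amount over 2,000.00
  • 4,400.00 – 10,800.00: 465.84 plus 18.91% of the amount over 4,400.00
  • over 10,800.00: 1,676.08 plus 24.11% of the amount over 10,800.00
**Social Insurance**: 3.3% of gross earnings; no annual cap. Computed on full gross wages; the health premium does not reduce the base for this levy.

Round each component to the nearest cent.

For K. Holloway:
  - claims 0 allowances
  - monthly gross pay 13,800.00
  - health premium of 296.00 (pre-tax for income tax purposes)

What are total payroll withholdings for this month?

Income Tax: taxable = 13,800.00 − 296.00 = 13,504.00
  1,676.08 + 24.11% × (13,504.00 − 10,800.00) = 1,676.08 + 24.11% × 2,704.00 = 2,328.01
Social Insurance: 3.3% × 13,800.00 = 455.40
Total: 2,328.01 + 455.40 = 2,783.41

2,783.41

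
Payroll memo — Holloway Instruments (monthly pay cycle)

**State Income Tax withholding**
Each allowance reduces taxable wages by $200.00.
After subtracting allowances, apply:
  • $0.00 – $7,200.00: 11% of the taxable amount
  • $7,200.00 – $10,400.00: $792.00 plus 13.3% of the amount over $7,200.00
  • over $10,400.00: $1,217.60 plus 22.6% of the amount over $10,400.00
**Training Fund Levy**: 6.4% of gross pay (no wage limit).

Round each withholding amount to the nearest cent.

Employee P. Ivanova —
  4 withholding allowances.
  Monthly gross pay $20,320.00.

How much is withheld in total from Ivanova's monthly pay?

State Income Tax: taxable = $20,320.00 − 4×$200.00 = $19,520.00
  $1,217.60 + 22.6% × ($19,520.00 − $10,400.00) = $1,217.60 + 22.6% × $9,120.00 = $3,278.72
Training Fund Levy: 6.4% × $20,320.00 = $1,300.48
Total: $3,278.72 + $1,300.48 = $4,579.20

$4,579.20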